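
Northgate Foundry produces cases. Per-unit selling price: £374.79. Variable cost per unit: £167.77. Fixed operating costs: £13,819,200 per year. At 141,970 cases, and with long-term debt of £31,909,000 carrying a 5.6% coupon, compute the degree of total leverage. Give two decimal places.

At 141,970 units, contribution = 141,970 × £207.02 = £29,390,629.40.
Subtracting fixed costs: EBIT = £29,390,629.40 − £13,819,200 = £15,571,429.40. Interest = £1,786,904.00.
DOL = £29,390,629.40 ÷ £15,571,429.40 = 1.8875; DFL = £15,571,429.40 ÷ £13,784,525.40 = 1.1296.
Combined leverage = 1.8875 × 1.1296 = 2.1321.

2.13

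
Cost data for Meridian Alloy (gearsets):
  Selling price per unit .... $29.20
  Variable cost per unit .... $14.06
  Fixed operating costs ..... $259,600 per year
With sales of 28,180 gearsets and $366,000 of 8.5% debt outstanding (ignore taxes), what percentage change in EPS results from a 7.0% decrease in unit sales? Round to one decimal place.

-22.0%

Total contribution margin = 28,180 × $15.14 = $426,645.20.
EBIT = $426,645.20 − $259,600 = $167,045.20.
Interest = $31,110.00, so EBIT − I = $135,935.20.
DCL = total CM / (EBIT − I) = $426,645.20 / $135,935.20 = 3.1386.
EPS therefore changes by 3.1386 × (-7.0%) = -22.0%.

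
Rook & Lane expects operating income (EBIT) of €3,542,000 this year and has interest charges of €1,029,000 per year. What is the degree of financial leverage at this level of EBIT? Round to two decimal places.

1.41

Annual interest charges come to €1,029,000.00.
Degree of financial leverage = EBIT / (EBIT − interest) = €3,542,000 / €2,513,000.00 = 1.4095.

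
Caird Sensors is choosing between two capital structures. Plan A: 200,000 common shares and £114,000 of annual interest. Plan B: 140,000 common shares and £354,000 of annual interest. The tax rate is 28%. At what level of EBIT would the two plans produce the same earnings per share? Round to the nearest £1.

Set EPS_A = EPS_B: (EBIT − £114,000)(1 − 0.28) ÷ 200,000 = (EBIT − £354,000)(1 − 0.28) ÷ 140,000.
The (1 − t) factor cancels: (EBIT − 114,000) × 140,000 = (EBIT − 354,000) × 200,000.
Solving, EBIT = (354,000·200,000 − 114,000·140,000) / (200,000 − 140,000) = 54,840,000,000 / 60,000 = 914,000.00.

£914,000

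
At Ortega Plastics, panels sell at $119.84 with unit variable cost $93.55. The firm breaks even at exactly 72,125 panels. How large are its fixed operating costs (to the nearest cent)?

Contribution margin per unit = $119.84 − $93.55 = $26.29.
Fixed costs = break-even units × CM = 72,125 × $26.29 = $1,896,166.25.

$1,896,166.25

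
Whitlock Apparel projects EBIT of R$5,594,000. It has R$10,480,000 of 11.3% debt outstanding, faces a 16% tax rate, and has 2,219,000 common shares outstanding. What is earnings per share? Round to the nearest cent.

Interest = R$1,184,240.00, so EBT = R$5,594,000 − R$1,184,240.00 = R$4,409,760.00.
Net income = R$4,409,760.00 × (1 − 0.16) = R$3,704,198.40.
Per share: R$3,704,198.40 / 2,219,000 shares = R$1.67.

R$1.67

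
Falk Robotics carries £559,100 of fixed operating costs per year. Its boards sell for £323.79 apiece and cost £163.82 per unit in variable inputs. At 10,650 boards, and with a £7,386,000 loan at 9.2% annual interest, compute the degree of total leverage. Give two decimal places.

3.66

Total contribution margin = 10,650 × £159.97 = £1,703,680.50.
Operating income = contribution − fixed costs = £1,703,680.50 − £559,100 = £1,144,580.50. Interest = £679,512.00, so EBIT − I = £465,068.50.
Degree of total leverage = total CM / (EBIT − interest) = £1,703,680.50 / £465,068.50 = 3.6633.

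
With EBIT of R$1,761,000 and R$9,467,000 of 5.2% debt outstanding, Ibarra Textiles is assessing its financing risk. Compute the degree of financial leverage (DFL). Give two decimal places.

1.39

Annual interest charges come to R$492,284.00.
DFL = EBIT ÷ (EBIT − I) = R$1,761,000 ÷ (R$1,761,000 − R$492,284.00) = R$1,761,000 ÷ R$1,268,716.00 = 1.3880.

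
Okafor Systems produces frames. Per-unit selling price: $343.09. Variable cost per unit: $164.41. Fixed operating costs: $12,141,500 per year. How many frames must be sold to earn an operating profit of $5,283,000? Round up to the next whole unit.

97,518 frames

Unit CM = price − variable cost = $343.09 − $164.41 = $178.68.
Units = (FC + target) / CM = ($12,141,500 + $5,283,000) / $178.68 = 97,517.91, so 97,518 frames.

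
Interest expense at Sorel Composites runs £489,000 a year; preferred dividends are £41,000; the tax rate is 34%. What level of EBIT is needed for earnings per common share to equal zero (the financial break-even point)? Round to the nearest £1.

£551,121

Preferred dividends are paid after tax, so their pre-tax equivalent is £41,000 ÷ (1 − 0.34) = £62,121.21.
EPS = 0 when EBIT covers interest plus the pre-tax preferred burden: £489,000 + £62,121.21 = £551,121.21.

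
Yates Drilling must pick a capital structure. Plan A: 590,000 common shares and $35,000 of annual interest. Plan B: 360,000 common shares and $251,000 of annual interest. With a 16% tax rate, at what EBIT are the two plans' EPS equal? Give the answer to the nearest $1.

At indifference, (EBIT − 35,000)(1 − t)/590,000 = (EBIT − 251,000)(1 − t)/360,000.
Cancelling (1 − t) and cross-multiplying: 360,000·(EBIT − 35,000) = 590,000·(EBIT − 251,000).
Solving, EBIT = (251,000·590,000 − 35,000·360,000) / (590,000 − 360,000) = 135,490,000,000 / 230,000 = 589,086.96.

$589,087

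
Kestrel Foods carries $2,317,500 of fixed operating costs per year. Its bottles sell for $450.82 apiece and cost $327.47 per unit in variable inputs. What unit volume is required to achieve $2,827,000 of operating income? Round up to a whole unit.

Contribution margin per unit = $450.82 − $327.47 = $123.35.
Required volume = (fixed costs + target profit) ÷ CM = ($2,317,500 + $2,827,000) ÷ $123.35 = 41,706.53, so 41,707 bottles.

41,707 bottles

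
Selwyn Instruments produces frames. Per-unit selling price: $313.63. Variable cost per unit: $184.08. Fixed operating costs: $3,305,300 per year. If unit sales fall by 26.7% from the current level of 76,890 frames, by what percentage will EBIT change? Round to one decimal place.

Contribution at this volume is 76,890 × $129.55 = $9,961,099.50.
Subtracting fixed costs: EBIT = $9,961,099.50 − $3,305,300 = $6,655,799.50.
So DOL = total CM / EBIT = $9,961,099.50 / $6,655,799.50 = 1.4966.
Operating income changes by 1.4966 × -26.7% = -40.0%.

-40.0%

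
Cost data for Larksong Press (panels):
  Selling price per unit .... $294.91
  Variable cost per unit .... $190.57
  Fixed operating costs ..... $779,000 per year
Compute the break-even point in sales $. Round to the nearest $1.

Contribution margin per unit = $294.91 − $190.57 = $104.34, a CM ratio of $104.34 ÷ $294.91 = 0.3538.
Break-even revenue = fixed costs × price ÷ CM = $779,000 × $294.91 ÷ $104.34 = $2,201,791.

$2,201,791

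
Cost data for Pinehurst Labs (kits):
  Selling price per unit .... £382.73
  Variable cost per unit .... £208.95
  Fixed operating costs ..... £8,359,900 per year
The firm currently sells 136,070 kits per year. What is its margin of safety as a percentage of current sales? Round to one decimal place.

Each unit contributes £382.73 − £208.95 = £173.78. Break-even units = £8,359,900 ÷ £173.78 = 48,106.23; break-even revenue = 48,106.23 × £382.73 = £18,411,695.98.
Current sales = 136,070 × £382.73 = £52,078,071.10.
Margin of safety = (£52,078,071.10 − £18,411,695.98) ÷ £52,078,071.10 = 64.6%.

64.6%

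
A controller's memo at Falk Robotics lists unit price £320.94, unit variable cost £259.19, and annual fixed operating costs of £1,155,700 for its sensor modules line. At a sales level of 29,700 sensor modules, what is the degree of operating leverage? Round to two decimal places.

At 29,700 units, contribution = 29,700 × £61.75 = £1,833,975.00.
Subtracting fixed costs: EBIT = £1,833,975.00 − £1,155,700 = £678,275.00.
Degree of operating leverage = £1,833,975.00 / £678,275.00 = 2.7039.

2.70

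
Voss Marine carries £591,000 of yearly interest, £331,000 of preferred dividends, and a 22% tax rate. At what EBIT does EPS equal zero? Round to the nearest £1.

Grossing the preferred dividend up to pre-tax terms: £331,000 / (1 − 0.22) = £424,358.97.
Financial break-even EBIT = interest + D_p ÷ (1 − t) = £591,000 + £424,358.97 = £1,015,358.97.

£1,015,359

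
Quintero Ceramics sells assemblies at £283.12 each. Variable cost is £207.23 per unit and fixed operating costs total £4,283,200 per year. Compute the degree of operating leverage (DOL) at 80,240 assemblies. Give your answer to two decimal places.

Total contribution margin = 80,240 × £75.89 = £6,089,413.60.
EBIT = £6,089,413.60 − £4,283,200 = £1,806,213.60.
So DOL = total CM / EBIT = £6,089,413.60 / £1,806,213.60 = 3.3714.

3.37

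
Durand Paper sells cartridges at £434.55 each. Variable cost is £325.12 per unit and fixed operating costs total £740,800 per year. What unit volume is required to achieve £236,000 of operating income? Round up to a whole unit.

Each unit contributes £434.55 − £325.12 = £109.43.
Need Q such that Q × £109.43 − £740,800 = £236,000, i.e. Q = £976,800 / £109.43 = 8,926.25 → 8,927.

8,927 cartridges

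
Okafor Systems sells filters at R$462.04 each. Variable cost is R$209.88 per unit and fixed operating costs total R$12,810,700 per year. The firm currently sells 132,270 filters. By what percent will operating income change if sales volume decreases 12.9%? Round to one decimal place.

-20.9%

At 132,270 units, contribution = 132,270 × R$252.16 = R$33,353,203.20.
Operating income = contribution − fixed costs = R$33,353,203.20 − R$12,810,700 = R$20,542,503.20.
Degree of operating leverage = R$33,353,203.20 / R$20,542,503.20 = 1.6236.
Operating income changes by 1.6236 × -12.9% = -20.9%.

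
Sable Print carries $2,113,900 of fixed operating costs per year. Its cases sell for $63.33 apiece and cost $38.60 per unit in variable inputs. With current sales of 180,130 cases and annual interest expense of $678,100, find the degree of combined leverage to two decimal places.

2.68

Total contribution margin = 180,130 × $24.73 = $4,454,614.90.
Subtracting fixed costs: EBIT = $4,454,614.90 − $2,113,900 = $2,340,714.90. Interest = $678,100.00.
DOL = $4,454,614.90 ÷ $2,340,714.90 = 1.9031; DFL = $2,340,714.90 ÷ $1,662,614.90 = 1.4079.
Combined leverage = 1.9031 × 1.4079 = 2.6794.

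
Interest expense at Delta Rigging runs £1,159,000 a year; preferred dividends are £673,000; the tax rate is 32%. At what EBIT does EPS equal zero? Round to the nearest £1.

£2,148,706

Grossing the preferred dividend up to pre-tax terms: £673,000 / (1 − 0.32) = £989,705.88.
EPS = 0 when EBIT covers interest plus the pre-tax preferred burden: £1,159,000 + £989,705.88 = £2,148,705.88.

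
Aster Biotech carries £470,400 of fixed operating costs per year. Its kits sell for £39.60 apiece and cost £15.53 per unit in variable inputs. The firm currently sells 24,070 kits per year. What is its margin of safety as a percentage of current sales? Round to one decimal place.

18.8%

Each unit contributes £39.60 − £15.53 = £24.07. Break-even units = £470,400 ÷ £24.07 = 19,543.00; break-even revenue = 19,543.00 × £39.60 = £773,902.78.
Actual sales revenue = 24,070 × £39.60 = £953,172.00.
Margin of safety = (£953,172.00 − £773,902.78) ÷ £953,172.00 = 18.8%.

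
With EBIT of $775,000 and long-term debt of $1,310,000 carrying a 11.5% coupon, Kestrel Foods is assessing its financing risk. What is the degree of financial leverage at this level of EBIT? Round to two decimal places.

1.24

Interest = $150,650.00.
Degree of financial leverage = EBIT / (EBIT − interest) = $775,000 / $624,350.00 = 1.2413.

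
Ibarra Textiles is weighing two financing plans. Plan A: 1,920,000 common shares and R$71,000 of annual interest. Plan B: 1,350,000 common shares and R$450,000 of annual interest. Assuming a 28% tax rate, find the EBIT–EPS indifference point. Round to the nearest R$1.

R$1,347,632

At indifference, (EBIT − 71,000)(1 − t)/1,920,000 = (EBIT − 450,000)(1 − t)/1,350,000.
Cancelling (1 − t) and cross-multiplying: 1,350,000·(EBIT − 71,000) = 1,920,000·(EBIT − 450,000).
Solving, EBIT = (450,000·1,920,000 − 71,000·1,350,000) / (1,920,000 − 1,350,000) = 768,150,000,000 / 570,000 = 1,347,631.58.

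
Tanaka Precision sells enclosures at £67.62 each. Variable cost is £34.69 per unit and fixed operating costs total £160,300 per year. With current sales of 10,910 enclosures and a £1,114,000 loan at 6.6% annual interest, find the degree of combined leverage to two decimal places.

2.86

At 10,910 units, contribution = 10,910 × £32.93 = £359,266.30.
Subtracting fixed costs: EBIT = £359,266.30 − £160,300 = £198,966.30. Interest = £73,524.00, so EBIT − I = £125,442.30.
DCL = contribution ÷ (EBIT − I) = £359,266.30 ÷ £125,442.30 = 2.8640.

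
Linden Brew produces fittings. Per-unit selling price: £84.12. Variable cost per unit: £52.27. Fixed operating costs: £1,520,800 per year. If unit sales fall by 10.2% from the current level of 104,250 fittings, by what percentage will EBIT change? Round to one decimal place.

-18.8%

Contribution at this volume is 104,250 × £31.85 = £3,320,362.50.
Operating income = contribution − fixed costs = £3,320,362.50 − £1,520,800 = £1,799,562.50.
Degree of operating leverage = £3,320,362.50 / £1,799,562.50 = 1.8451.
%ΔEBIT = DOL × %ΔSales = 1.8451 × -10.2% = -18.8%.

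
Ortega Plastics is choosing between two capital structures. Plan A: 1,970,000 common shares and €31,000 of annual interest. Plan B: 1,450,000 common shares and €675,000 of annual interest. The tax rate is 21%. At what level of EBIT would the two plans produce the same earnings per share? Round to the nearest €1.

Set EPS_A = EPS_B: (EBIT − €31,000)(1 − 0.21) ÷ 1,970,000 = (EBIT − €675,000)(1 − 0.21) ÷ 1,450,000.
Cancelling (1 − t) and cross-multiplying: 1,450,000·(EBIT − 31,000) = 1,970,000·(EBIT − 675,000).
EBIT × (1,970,000 − 1,450,000) = 675,000 × 1,970,000 − 31,000 × 1,450,000 = 1,284,800,000,000, so EBIT = 1,284,800,000,000 ÷ 520,000 = 2,470,769.23.

€2,470,769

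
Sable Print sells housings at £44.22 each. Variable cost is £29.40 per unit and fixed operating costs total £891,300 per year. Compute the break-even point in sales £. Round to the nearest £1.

£2,659,466

CM per unit = £44.22 − £29.40 = £14.82; CM ratio = £14.82 / £44.22 = 0.3351.
Break-even revenue = fixed costs × price ÷ CM = £891,300 × £44.22 ÷ £14.82 = £2,659,466.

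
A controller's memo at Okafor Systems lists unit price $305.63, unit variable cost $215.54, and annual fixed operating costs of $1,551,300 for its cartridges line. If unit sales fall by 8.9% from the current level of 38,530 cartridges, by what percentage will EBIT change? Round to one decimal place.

At 38,530 units, contribution = 38,530 × $90.09 = $3,471,167.70.
Subtracting fixed costs: EBIT = $3,471,167.70 − $1,551,300 = $1,919,867.70.
DOL = contribution ÷ EBIT = $3,471,167.70 ÷ $1,919,867.70 = 1.8080.
Operating income changes by 1.8080 × -8.9% = -16.1%.

-16.1%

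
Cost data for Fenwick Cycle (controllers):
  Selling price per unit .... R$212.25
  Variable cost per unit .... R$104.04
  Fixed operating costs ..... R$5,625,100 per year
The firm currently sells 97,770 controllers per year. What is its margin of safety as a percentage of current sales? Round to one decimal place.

Unit CM = price − variable cost = R$212.25 − R$104.04 = R$108.21. Break-even units = R$5,625,100 ÷ R$108.21 = 51,983.18; break-even revenue = 51,983.18 × R$212.25 = R$11,033,430.14.
Current sales = 97,770 × R$212.25 = R$20,751,682.50.
Margin of safety = (R$20,751,682.50 − R$11,033,430.14) ÷ R$20,751,682.50 = 46.8%.

46.8%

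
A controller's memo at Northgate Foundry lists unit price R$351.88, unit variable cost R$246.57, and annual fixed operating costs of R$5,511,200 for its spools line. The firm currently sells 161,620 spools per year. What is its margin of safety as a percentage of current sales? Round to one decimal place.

67.6%

Each unit contributes R$351.88 − R$246.57 = R$105.31. Break-even units = R$5,511,200 ÷ R$105.31 = 52,333.11; break-even revenue = 52,333.11 × R$351.88 = R$18,414,975.37.
Actual sales revenue = 161,620 × R$351.88 = R$56,870,845.60.
Margin of safety = (R$56,870,845.60 − R$18,414,975.37) ÷ R$56,870,845.60 = 67.6%.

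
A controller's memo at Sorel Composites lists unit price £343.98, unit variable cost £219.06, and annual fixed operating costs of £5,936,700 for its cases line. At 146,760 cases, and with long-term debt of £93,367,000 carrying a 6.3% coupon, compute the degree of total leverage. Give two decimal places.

Total contribution margin = 146,760 × £124.92 = £18,333,259.20.
Operating income = contribution − fixed costs = £18,333,259.20 − £5,936,700 = £12,396,559.20. Interest = £5,882,121.00, so EBIT − I = £6,514,438.20.
Degree of total leverage = total CM / (EBIT − interest) = £18,333,259.20 / £6,514,438.20 = 2.8143.

2.81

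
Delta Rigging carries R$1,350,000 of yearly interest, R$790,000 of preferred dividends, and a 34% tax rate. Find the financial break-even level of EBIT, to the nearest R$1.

R$2,546,970

Grossing the preferred dividend up to pre-tax terms: R$790,000 / (1 − 0.34) = R$1,196,969.70.
Financial break-even EBIT = interest + D_p ÷ (1 − t) = R$1,350,000 + R$1,196,969.70 = R$2,546,969.70.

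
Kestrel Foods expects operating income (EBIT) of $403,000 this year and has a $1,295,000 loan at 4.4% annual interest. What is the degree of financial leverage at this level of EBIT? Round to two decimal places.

1.16

Interest = $56,980.00.
Degree of financial leverage = EBIT / (EBIT − interest) = $403,000 / $346,020.00 = 1.1647.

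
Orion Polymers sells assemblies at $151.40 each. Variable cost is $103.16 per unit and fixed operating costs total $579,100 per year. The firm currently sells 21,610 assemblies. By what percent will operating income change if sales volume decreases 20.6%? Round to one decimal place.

Total contribution margin = 21,610 × $48.24 = $1,042,466.40.
EBIT = $1,042,466.40 − $579,100 = $463,366.40.
So DOL = total CM / EBIT = $1,042,466.40 / $463,366.40 = 2.2498.
So EBIT moves 2.2498 × (-20.6%) = -46.3%.

-46.3%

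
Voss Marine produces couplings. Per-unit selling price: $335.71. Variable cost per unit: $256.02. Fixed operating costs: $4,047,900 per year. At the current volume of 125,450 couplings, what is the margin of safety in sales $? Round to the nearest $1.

Unit CM = price − variable cost = $335.71 − $256.02 = $79.69. Break-even units = $4,047,900 ÷ $79.69 = 50,795.58; break-even revenue = 50,795.58 × $335.71 = $17,052,585.13.
Current sales = 125,450 × $335.71 = $42,114,819.50.
Margin of safety = $42,114,819.50 − $17,052,585.13 = $25,062,234.

$25,062,234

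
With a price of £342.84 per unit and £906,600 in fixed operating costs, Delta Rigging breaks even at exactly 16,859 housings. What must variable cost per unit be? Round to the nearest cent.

£289.06

At break-even, FC = Q × (P − VC), so P − VC = £906,600 ÷ 16,859 = £53.7754.
Variable cost per unit = £342.84 − £53.7754 = £289.06.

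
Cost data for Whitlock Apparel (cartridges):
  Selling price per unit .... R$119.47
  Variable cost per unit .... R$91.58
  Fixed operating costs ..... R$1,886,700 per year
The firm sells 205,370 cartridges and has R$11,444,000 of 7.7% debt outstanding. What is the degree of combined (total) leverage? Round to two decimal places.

1.94

Total contribution margin = 205,370 × R$27.89 = R$5,727,769.30.
Operating income = contribution − fixed costs = R$5,727,769.30 − R$1,886,700 = R$3,841,069.30. Interest = R$881,188.00, so EBIT − I = R$2,959,881.30.
DCL = contribution ÷ (EBIT − I) = R$5,727,769.30 ÷ R$2,959,881.30 = 1.9351.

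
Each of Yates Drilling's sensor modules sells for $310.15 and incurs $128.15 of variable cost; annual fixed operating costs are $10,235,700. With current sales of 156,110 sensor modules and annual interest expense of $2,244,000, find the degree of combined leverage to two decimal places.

1.78

At 156,110 units, contribution = 156,110 × $182.00 = $28,412,020.00.
EBIT = $28,412,020.00 − $10,235,700 = $18,176,320.00. Interest = $2,244,000.00.
DOL = $28,412,020.00 ÷ $18,176,320.00 = 1.5631; DFL = $18,176,320.00 ÷ $15,932,320.00 = 1.1408.
DCL = DOL × DFL = 1.5631 × 1.1408 = 1.7832.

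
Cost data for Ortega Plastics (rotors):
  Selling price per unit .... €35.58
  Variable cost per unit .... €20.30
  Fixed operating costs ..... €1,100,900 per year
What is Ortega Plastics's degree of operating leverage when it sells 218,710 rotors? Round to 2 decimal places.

Contribution at this volume is 218,710 × €15.28 = €3,341,888.80.
Subtracting fixed costs: EBIT = €3,341,888.80 − €1,100,900 = €2,240,988.80.
So DOL = total CM / EBIT = €3,341,888.80 / €2,240,988.80 = 1.4913.

1.49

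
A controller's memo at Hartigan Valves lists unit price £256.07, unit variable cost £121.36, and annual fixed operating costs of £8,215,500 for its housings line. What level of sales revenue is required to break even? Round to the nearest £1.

£15,616,829

Contribution margin per unit = £256.07 − £121.36 = £134.71, a CM ratio of £134.71 ÷ £256.07 = 0.5261.
Break-even sales = FC ÷ CM ratio = £8,215,500 × £256.07 / £134.71 = £15,616,829.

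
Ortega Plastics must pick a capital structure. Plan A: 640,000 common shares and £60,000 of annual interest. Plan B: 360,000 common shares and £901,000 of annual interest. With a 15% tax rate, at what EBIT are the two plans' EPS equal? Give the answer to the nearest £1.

£1,982,286

At indifference, (EBIT − 60,000)(1 − t)/640,000 = (EBIT − 901,000)(1 − t)/360,000.
Cancelling (1 − t) and cross-multiplying: 360,000·(EBIT − 60,000) = 640,000·(EBIT − 901,000).
Solving, EBIT = (901,000·640,000 − 60,000·360,000) / (640,000 − 360,000) = 555,040,000,000 / 280,000 = 1,982,285.71.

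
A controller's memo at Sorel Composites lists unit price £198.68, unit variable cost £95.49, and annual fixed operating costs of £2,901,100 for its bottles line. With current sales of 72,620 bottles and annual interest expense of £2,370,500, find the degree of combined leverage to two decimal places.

Total contribution margin = 72,620 × £103.19 = £7,493,657.80.
EBIT = £7,493,657.80 − £2,901,100 = £4,592,557.80. Interest = £2,370,500.00.
DOL = £7,493,657.80 ÷ £4,592,557.80 = 1.6317; DFL = £4,592,557.80 ÷ £2,222,057.80 = 2.0668.
Combined leverage = 1.6317 × 2.0668 = 3.3724.

3.37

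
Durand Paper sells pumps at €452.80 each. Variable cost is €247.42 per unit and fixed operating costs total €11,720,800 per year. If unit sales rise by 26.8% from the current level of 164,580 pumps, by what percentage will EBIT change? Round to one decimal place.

At 164,580 units, contribution = 164,580 × €205.38 = €33,801,440.40.
Operating income = contribution − fixed costs = €33,801,440.40 − €11,720,800 = €22,080,640.40.
So DOL = total CM / EBIT = €33,801,440.40 / €22,080,640.40 = 1.5308.
%ΔEBIT = DOL × %ΔSales = 1.5308 × +26.8% = +41.0%.

+41.0%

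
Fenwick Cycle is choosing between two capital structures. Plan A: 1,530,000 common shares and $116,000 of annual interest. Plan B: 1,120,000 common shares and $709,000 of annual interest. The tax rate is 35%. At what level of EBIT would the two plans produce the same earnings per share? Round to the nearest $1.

$2,328,902

At indifference, (EBIT − 116,000)(1 − t)/1,530,000 = (EBIT − 709,000)(1 − t)/1,120,000.
The (1 − t) factor cancels: (EBIT − 116,000) × 1,120,000 = (EBIT − 709,000) × 1,530,000.
EBIT × (1,530,000 − 1,120,000) = 709,000 × 1,530,000 − 116,000 × 1,120,000 = 954,850,000,000, so EBIT = 954,850,000,000 ÷ 410,000 = 2,328,902.44.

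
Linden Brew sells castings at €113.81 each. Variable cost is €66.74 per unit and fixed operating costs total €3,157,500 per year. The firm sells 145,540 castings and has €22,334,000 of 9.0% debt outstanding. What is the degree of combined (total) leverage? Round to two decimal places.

Contribution at this volume is 145,540 × €47.07 = €6,850,567.80.
Subtracting fixed costs: EBIT = €6,850,567.80 − €3,157,500 = €3,693,067.80. Interest = €2,010,060.00, so EBIT − I = €1,683,007.80.
Degree of total leverage = total CM / (EBIT − interest) = €6,850,567.80 / €1,683,007.80 = 4.0704.

4.07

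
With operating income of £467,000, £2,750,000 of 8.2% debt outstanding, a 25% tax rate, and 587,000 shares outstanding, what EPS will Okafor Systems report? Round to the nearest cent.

Interest = £225,500.00, so EBT = £467,000 − £225,500.00 = £241,500.00.
After tax at 25%: net income = £241,500.00 × 0.75 = £181,125.00.
EPS = £181,125.00 ÷ 587,000 = £0.31.

£0.31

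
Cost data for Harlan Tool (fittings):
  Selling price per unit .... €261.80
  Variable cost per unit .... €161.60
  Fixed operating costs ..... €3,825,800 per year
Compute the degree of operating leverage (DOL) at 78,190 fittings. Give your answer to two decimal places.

1.95

Contribution at this volume is 78,190 × €100.20 = €7,834,638.00.
EBIT = €7,834,638.00 − €3,825,800 = €4,008,838.00.
So DOL = total CM / EBIT = €7,834,638.00 / €4,008,838.00 = 1.9543.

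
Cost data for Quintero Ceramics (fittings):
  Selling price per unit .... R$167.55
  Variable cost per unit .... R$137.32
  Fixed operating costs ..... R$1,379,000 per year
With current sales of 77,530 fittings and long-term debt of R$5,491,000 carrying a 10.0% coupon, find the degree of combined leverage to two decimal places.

5.64

Total contribution margin = 77,530 × R$30.23 = R$2,343,731.90.
Subtracting fixed costs: EBIT = R$2,343,731.90 − R$1,379,000 = R$964,731.90. Interest = R$549,100.00, so EBIT − I = R$415,631.90.
Degree of total leverage = total CM / (EBIT − interest) = R$2,343,731.90 / R$415,631.90 = 5.6390.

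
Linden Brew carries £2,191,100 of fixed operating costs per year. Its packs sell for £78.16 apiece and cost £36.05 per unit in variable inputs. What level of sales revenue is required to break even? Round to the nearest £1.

CM per unit = £78.16 − £36.05 = £42.11; CM ratio = £42.11 / £78.16 = 0.5388.
Break-even sales = FC ÷ CM ratio = £2,191,100 × £78.16 / £42.11 = £4,066,881.

£4,066,881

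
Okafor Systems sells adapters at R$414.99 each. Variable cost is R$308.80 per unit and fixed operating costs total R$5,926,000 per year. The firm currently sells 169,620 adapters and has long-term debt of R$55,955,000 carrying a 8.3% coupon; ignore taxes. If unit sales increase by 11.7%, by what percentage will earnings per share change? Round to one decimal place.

Contribution at this volume is 169,620 × R$106.19 = R$18,011,947.80.
Operating income = contribution − fixed costs = R$18,011,947.80 − R$5,926,000 = R$12,085,947.80.
After interest of R$4,644,265.00, pre-tax earnings = R$7,441,682.80.
Degree of combined leverage = contribution ÷ (EBIT − I) = R$18,011,947.80 ÷ R$7,441,682.80 = 2.4204.
%ΔEPS = DCL × %ΔSales = 2.4204 × +11.7% = +28.3%.

+28.3%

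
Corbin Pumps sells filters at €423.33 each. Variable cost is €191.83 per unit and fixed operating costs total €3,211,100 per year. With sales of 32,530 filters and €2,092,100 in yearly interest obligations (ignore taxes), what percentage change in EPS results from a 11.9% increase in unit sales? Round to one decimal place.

+40.2%

Total contribution margin = 32,530 × €231.50 = €7,530,695.00.
Operating income = contribution − fixed costs = €7,530,695.00 − €3,211,100 = €4,319,595.00.
After interest of €2,092,100.00, pre-tax earnings = €2,227,495.00.
Degree of combined leverage = contribution ÷ (EBIT − I) = €7,530,695.00 ÷ €2,227,495.00 = 3.3808.
EPS therefore changes by 3.3808 × (+11.9%) = +40.2%.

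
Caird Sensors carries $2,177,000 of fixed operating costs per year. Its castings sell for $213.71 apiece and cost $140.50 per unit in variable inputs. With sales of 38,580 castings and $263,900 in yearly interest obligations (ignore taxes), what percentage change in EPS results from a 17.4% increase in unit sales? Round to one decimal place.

At 38,580 units, contribution = 38,580 × $73.21 = $2,824,441.80.
Subtracting fixed costs: EBIT = $2,824,441.80 − $2,177,000 = $647,441.80.
Interest = $263,900.00, so EBIT − I = $383,541.80.
Degree of combined leverage = contribution ÷ (EBIT − I) = $2,824,441.80 ÷ $383,541.80 = 7.3641.
EPS therefore changes by 7.3641 × (+17.4%) = +128.1%.

+128.1%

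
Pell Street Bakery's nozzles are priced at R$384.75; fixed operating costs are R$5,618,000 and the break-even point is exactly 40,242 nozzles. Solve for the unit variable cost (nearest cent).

R$245.14

At break-even, FC = Q × (P − VC), so P − VC = R$5,618,000 ÷ 40,242 = R$139.6054.
Variable cost per unit = R$384.75 − R$139.6054 = R$245.14.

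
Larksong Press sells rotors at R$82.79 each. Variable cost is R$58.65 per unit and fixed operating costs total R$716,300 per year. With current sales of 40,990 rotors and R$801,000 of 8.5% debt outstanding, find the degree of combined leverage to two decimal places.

Contribution at this volume is 40,990 × R$24.14 = R$989,498.60.
EBIT = R$989,498.60 − R$716,300 = R$273,198.60. Interest = R$68,085.00.
DOL = R$989,498.60 ÷ R$273,198.60 = 3.6219; DFL = R$273,198.60 ÷ R$205,113.60 = 1.3319.
DCL = DOL × DFL = 3.6219 × 1.3319 = 4.8240.

4.82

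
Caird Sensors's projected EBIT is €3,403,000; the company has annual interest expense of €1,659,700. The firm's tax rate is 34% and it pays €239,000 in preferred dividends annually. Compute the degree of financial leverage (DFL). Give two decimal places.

Interest = €1,659,700.00.
Pre-tax preferred-dividend burden = €239,000 ÷ (1 − 0.34) = €362,121.21.
DFL = EBIT ÷ [EBIT − I − D_p/(1−t)] = €3,403,000 ÷ [€3,403,000 − €1,659,700.00 − €362,121.21] = €3,403,000 ÷ €1,381,178.79 = 2.4638.

2.46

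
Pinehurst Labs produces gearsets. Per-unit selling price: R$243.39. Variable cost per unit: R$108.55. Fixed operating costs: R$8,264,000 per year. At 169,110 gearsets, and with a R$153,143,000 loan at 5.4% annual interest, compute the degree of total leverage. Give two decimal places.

3.64

Contribution at this volume is 169,110 × R$134.84 = R$22,802,792.40.
Operating income = contribution − fixed costs = R$22,802,792.40 − R$8,264,000 = R$14,538,792.40. Interest = R$8,269,722.00, so EBIT − I = R$6,269,070.40.
DCL = contribution ÷ (EBIT − I) = R$22,802,792.40 ÷ R$6,269,070.40 = 3.6373.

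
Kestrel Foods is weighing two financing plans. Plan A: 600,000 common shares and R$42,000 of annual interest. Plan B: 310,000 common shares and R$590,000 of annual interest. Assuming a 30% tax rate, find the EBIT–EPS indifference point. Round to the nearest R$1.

R$1,175,793

At indifference, (EBIT − 42,000)(1 − t)/600,000 = (EBIT − 590,000)(1 − t)/310,000.
The (1 − t) factor cancels: (EBIT − 42,000) × 310,000 = (EBIT − 590,000) × 600,000.
Solving, EBIT = (590,000·600,000 − 42,000·310,000) / (600,000 − 310,000) = 340,980,000,000 / 290,000 = 1,175,793.10.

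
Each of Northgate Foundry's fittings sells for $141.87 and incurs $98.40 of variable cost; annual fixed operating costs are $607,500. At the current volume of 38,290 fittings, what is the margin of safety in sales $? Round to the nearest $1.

Unit CM = price − variable cost = $141.87 − $98.40 = $43.47. Break-even units = $607,500 ÷ $43.47 = 13,975.16; break-even revenue = 13,975.16 × $141.87 = $1,982,655.28.
Current sales = 38,290 × $141.87 = $5,432,202.30.
Margin of safety = $5,432,202.30 − $1,982,655.28 = $3,449,547.

$3,449,547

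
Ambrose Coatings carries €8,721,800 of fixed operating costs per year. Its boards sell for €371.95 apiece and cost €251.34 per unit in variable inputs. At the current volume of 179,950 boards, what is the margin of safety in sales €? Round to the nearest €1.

Contribution margin per unit = €371.95 − €251.34 = €120.61. Break-even units = €8,721,800 ÷ €120.61 = 72,314.07; break-even revenue = 72,314.07 × €371.95 = €26,897,218.39.
Actual sales revenue = 179,950 × €371.95 = €66,932,402.50.
Margin of safety = €66,932,402.50 − €26,897,218.39 = €40,035,184.

€40,035,184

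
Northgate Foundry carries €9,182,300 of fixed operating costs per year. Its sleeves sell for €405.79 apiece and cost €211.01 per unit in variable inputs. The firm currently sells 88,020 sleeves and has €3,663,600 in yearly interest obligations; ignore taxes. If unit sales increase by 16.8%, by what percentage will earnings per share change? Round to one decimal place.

+67.0%

Total contribution margin = 88,020 × €194.78 = €17,144,535.60.
Operating income = contribution − fixed costs = €17,144,535.60 − €9,182,300 = €7,962,235.60.
Interest = €3,663,600.00, so EBIT − I = €4,298,635.60.
Degree of combined leverage = contribution ÷ (EBIT − I) = €17,144,535.60 ÷ €4,298,635.60 = 3.9884.
EPS therefore changes by 3.9884 × (+16.8%) = +67.0%.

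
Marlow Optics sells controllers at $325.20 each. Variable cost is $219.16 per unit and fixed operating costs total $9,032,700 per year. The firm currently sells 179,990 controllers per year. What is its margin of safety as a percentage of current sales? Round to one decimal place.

52.7%

Contribution margin per unit = $325.20 − $219.16 = $106.04. Break-even units = $9,032,700 ÷ $106.04 = 85,182.01; break-even revenue = 85,182.01 × $325.20 = $27,701,188.61.
Current sales = 179,990 × $325.20 = $58,532,748.00.
Margin of safety = ($58,532,748.00 − $27,701,188.61) ÷ $58,532,748.00 = 52.7%.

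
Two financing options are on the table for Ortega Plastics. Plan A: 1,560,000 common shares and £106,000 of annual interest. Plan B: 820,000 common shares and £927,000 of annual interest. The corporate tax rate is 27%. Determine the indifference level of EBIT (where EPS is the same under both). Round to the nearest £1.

Set EPS_A = EPS_B: (EBIT − £106,000)(1 − 0.27) ÷ 1,560,000 = (EBIT − £927,000)(1 − 0.27) ÷ 820,000.
Cancelling (1 − t) and cross-multiplying: 820,000·(EBIT − 106,000) = 1,560,000·(EBIT − 927,000).
EBIT × (1,560,000 − 820,000) = 927,000 × 1,560,000 − 106,000 × 820,000 = 1,359,200,000,000, so EBIT = 1,359,200,000,000 ÷ 740,000 = 1,836,756.76.

£1,836,757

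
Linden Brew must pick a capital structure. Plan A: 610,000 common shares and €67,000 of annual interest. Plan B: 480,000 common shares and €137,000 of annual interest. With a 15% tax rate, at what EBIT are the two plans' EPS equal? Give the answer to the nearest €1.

At indifference, (EBIT − 67,000)(1 − t)/610,000 = (EBIT − 137,000)(1 − t)/480,000.
Cancelling (1 − t) and cross-multiplying: 480,000·(EBIT − 67,000) = 610,000·(EBIT − 137,000).
EBIT × (610,000 − 480,000) = 137,000 × 610,000 − 67,000 × 480,000 = 51,410,000,000, so EBIT = 51,410,000,000 ÷ 130,000 = 395,461.54.

€395,462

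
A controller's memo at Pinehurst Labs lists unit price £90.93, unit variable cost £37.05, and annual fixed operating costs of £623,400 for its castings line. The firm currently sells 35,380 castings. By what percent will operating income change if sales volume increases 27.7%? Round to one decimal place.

Contribution at this volume is 35,380 × £53.88 = £1,906,274.40.
EBIT = £1,906,274.40 − £623,400 = £1,282,874.40.
So DOL = total CM / EBIT = £1,906,274.40 / £1,282,874.40 = 1.4859.
So EBIT moves 1.4859 × (+27.7%) = +41.2%.

+41.2%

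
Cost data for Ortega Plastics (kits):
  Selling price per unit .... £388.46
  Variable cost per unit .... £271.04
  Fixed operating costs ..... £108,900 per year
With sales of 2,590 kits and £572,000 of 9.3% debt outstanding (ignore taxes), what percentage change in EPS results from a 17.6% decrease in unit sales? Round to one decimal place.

At 2,590 units, contribution = 2,590 × £117.42 = £304,117.80.
Subtracting fixed costs: EBIT = £304,117.80 − £108,900 = £195,217.80.
Interest = £53,196.00, so EBIT − I = £142,021.80.
Degree of combined leverage = contribution ÷ (EBIT − I) = £304,117.80 ÷ £142,021.80 = 2.1413.
EPS therefore changes by 2.1413 × (-17.6%) = -37.7%.

-37.7%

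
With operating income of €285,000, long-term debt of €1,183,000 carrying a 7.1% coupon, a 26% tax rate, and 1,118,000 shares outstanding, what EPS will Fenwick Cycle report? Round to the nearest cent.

€0.13

Pre-tax income = €285,000 − €83,993.00 = €201,007.00.
After tax at 26%: net income = €201,007.00 × 0.74 = €148,745.18.
EPS = €148,745.18 ÷ 1,118,000 = €0.13.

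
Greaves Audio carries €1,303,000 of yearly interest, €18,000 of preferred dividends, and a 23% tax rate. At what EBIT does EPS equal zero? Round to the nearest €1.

Grossing the preferred dividend up to pre-tax terms: €18,000 / (1 − 0.23) = €23,376.62.
EPS = 0 when EBIT covers interest plus the pre-tax preferred burden: €1,303,000 + €23,376.62 = €1,326,376.62.

€1,326,377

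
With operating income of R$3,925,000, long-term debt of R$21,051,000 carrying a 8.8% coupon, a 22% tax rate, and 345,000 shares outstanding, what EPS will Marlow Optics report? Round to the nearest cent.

Interest = R$1,852,488.00, so EBT = R$3,925,000 − R$1,852,488.00 = R$2,072,512.00.
Net income = R$2,072,512.00 × (1 − 0.22) = R$1,616,559.36.
EPS = R$1,616,559.36 ÷ 345,000 = R$4.69.

R$4.69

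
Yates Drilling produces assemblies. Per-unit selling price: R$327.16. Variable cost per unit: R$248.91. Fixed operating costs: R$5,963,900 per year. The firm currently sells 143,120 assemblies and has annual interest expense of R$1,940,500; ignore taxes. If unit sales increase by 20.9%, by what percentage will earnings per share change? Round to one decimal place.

At 143,120 units, contribution = 143,120 × R$78.25 = R$11,199,140.00.
Operating income = contribution − fixed costs = R$11,199,140.00 − R$5,963,900 = R$5,235,240.00.
After interest of R$1,940,500.00, pre-tax earnings = R$3,294,740.00.
DCL = total CM / (EBIT − I) = R$11,199,140.00 / R$3,294,740.00 = 3.3991.
EPS therefore changes by 3.3991 × (+20.9%) = +71.0%.

+71.0%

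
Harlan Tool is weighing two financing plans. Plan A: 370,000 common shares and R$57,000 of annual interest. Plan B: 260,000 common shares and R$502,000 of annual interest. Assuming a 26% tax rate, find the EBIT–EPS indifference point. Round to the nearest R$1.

Set EPS_A = EPS_B: (EBIT − R$57,000)(1 − 0.26) ÷ 370,000 = (EBIT − R$502,000)(1 − 0.26) ÷ 260,000.
The (1 − t) factor cancels: (EBIT − 57,000) × 260,000 = (EBIT − 502,000) × 370,000.
EBIT × (370,000 − 260,000) = 502,000 × 370,000 − 57,000 × 260,000 = 170,920,000,000, so EBIT = 170,920,000,000 ÷ 110,000 = 1,553,818.18.

R$1,553,818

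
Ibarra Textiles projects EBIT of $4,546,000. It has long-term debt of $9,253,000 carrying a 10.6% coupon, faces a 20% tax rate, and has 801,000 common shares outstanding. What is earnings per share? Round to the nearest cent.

$3.56

Pre-tax income = $4,546,000 − $980,818.00 = $3,565,182.00.
After tax at 20%: net income = $3,565,182.00 × 0.80 = $2,852,145.60.
Per share: $2,852,145.60 / 801,000 shares = $3.56.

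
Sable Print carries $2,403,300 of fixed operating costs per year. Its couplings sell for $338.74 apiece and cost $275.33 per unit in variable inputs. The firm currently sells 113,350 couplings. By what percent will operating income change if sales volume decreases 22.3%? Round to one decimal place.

At 113,350 units, contribution = 113,350 × $63.41 = $7,187,523.50.
Subtracting fixed costs: EBIT = $7,187,523.50 − $2,403,300 = $4,784,223.50.
Degree of operating leverage = $7,187,523.50 / $4,784,223.50 = 1.5023.
So EBIT moves 1.5023 × (-22.3%) = -33.5%.

-33.5%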